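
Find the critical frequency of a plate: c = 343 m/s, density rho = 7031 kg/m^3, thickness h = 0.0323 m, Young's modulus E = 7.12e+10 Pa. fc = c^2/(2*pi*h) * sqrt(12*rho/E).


12*rho/E = 12*7031/7.12e+10 = 1.185e-06
sqrt(12*rho/E) = sqrt(1.185e-06) = 0.00108858
c^2/(2*pi*h) = 343^2/(2*pi*0.0323) = 579703
fc = 579703 * 0.00108858 = 631.05 Hz


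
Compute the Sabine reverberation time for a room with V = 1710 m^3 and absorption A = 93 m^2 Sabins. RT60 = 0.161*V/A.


RT60 = 0.161 * 1710 / 93 = 2.9603 s


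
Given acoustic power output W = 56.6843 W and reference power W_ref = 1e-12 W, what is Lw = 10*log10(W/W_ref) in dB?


W / W_ref = 56.6843 / 1e-12 = 5.66843e+13
Lw = 10 * log10(5.66843e+13) = 137.53 dB


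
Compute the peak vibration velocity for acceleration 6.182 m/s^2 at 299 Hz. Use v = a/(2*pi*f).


omega = 2*pi*f = 2*pi*299 = 1878.67 rad/s
v = a / omega = 6.182 / 1878.67 = 0.0032906 m/s


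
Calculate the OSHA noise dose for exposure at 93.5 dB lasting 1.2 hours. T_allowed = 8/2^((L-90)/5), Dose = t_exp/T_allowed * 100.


T_allowed = 8 / 2^((93.5 - 90)/5) = 4.92458 hr
Dose = 1.2 / 4.92458 * 100 = 24.368 %


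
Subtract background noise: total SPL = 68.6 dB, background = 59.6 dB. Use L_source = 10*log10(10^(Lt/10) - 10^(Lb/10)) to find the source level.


10^(68.6/10) = 7.24436e+06
10^(59.6/10) = 912011
Difference = 7.24436e+06 - 912011 = 6.33235e+06
L_source = 10*log10(6.33235e+06) = 68.016 dB


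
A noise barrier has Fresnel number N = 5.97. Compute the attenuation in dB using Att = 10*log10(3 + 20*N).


3 + 20*N = 3 + 20*5.97 = 122.4
Att = 10*log10(122.4) = 20.878 dB


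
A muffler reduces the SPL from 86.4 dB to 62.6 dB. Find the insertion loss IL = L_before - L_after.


Insertion loss = SPL without muffler - SPL with muffler
IL = 86.4 - 62.6 = 23.8 dB


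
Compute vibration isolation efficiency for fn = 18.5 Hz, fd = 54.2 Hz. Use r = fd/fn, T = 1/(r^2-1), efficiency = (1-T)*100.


r = 54.2 / 18.5 = 2.92973
r^2 - 1 = 2.92973^2 - 1 = 7.58332
T = 1/7.58332 = 0.131868
Efficiency = (1 - 0.131868)*100 = 86.813 %


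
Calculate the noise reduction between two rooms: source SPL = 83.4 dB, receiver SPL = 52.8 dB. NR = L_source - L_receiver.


NR = L_source - L_receiver (difference between source and receiving room levels)
NR = 83.4 - 52.8 = 30.6 dB


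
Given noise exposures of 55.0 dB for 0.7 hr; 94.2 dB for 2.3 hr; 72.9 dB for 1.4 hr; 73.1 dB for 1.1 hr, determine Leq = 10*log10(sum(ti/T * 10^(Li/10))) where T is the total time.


T_total = 0.7 + 2.3 + 1.4 + 1.1 = 5.5 hr
(0.7/5.5) * 10^(55.0/10) = 40247.2
(2.3/5.5) * 10^(94.2/10) = 1.09993e+09
(1.4/5.5) * 10^(72.9/10) = 4.96324e+06
(1.1/5.5) * 10^(73.1/10) = 4.08348e+06
Sum = 40247.2 + 1.09993e+09 + 4.96324e+06 + 4.08348e+06 = 1.10902e+09
Leq = 10*log10(1.10902e+09) = 90.449 dB


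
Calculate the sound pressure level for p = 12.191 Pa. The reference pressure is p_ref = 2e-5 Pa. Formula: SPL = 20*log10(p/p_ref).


p / p_ref = 12.191 / 2e-5 = 609550
SPL = 20 * log10(609550) = 115.7 dB


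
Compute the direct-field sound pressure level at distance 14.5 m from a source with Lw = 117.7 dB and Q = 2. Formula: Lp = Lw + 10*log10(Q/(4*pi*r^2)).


4*pi*r^2 = 4*pi*14.5^2 = 2642.08 m^2
Q / (4*pi*r^2) = 2 / 2642.08 = 0.000756979
Lp = 117.7 + 10*log10(0.000756979) = 86.491 dB


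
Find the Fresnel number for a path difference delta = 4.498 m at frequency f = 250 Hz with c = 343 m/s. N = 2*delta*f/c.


N = 2*delta*f/c = 2*delta/lambda, where lambda = c/f
lambda = 343 / 250 = 1.372 m
N = 2 * 4.498 / 1.372 = 6.5569


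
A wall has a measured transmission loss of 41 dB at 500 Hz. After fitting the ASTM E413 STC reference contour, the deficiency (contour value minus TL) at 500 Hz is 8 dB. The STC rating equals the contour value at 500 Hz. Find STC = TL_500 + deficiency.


By ASTM E413, STC = value of the fitted reference contour at 500 Hz.
Contour value at 500 Hz = TL_500 + deficiency = 41 + 8 = 49
STC = 49


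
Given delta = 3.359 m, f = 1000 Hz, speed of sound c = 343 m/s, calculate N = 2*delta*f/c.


N = 2*delta*f/c = 2*delta/lambda, where lambda = c/f
lambda = 343 / 1000 = 0.343 m
N = 2 * 3.359 / 0.343 = 19.586


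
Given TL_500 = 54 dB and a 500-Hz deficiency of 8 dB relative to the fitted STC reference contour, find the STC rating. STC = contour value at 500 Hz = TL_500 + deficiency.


By ASTM E413, STC = value of the fitted reference contour at 500 Hz.
Contour value at 500 Hz = TL_500 + deficiency = 54 + 8 = 62
STC = 62


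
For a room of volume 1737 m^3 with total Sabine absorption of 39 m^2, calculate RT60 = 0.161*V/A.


RT60 = 0.161 * 1737 / 39 = 7.1707 s


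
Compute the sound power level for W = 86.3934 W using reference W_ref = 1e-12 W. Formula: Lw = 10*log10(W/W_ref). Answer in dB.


W / W_ref = 86.3934 / 1e-12 = 8.63934e+13
Lw = 10 * log10(8.63934e+13) = 139.36 dB


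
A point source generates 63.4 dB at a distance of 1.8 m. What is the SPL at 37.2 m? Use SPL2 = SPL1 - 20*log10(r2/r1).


r2/r1 = 37.2/1.8 = 20.6667
Correction = 20*log10(20.6667) = 26.3054 dB
SPL2 = 63.4 - 26.3054 = 37.095 dB


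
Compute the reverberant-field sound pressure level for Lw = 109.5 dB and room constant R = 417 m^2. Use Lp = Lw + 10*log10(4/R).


4/R = 4/417 = 0.00959233
Lp = 109.5 + 10*log10(0.00959233) = 89.319 dB


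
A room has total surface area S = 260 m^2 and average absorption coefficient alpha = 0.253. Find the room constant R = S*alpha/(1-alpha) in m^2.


R = 260 * 0.253 / (1 - 0.253) = 88.059 m^2


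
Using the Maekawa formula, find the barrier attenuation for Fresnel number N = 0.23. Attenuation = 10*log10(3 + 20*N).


3 + 20*N = 3 + 20*0.23 = 7.6
Att = 10*log10(7.6) = 8.8081 dB


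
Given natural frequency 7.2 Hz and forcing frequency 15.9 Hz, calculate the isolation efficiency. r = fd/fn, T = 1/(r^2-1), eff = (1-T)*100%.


r = 15.9 / 7.2 = 2.20833
r^2 - 1 = 2.20833^2 - 1 = 3.87672
T = 1/3.87672 = 0.25795
Efficiency = (1 - 0.25795)*100 = 74.205 %


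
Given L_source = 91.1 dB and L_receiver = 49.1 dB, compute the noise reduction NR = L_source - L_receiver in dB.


NR = L_source - L_receiver (difference between source and receiving room levels)
NR = 91.1 - 49.1 = 42 dB


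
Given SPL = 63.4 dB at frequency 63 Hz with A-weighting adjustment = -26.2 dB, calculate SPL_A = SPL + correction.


A-weighting table: 63 Hz -> -26.2 dB correction
SPL_A = SPL + correction = 63.4 + (-26.2) = 37.2 dBA


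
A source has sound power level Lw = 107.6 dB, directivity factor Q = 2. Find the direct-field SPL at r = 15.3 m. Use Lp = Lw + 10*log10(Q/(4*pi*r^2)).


4*pi*r^2 = 4*pi*15.3^2 = 2941.66 m^2
Q / (4*pi*r^2) = 2 / 2941.66 = 0.000679888
Lp = 107.6 + 10*log10(0.000679888) = 75.924 dB


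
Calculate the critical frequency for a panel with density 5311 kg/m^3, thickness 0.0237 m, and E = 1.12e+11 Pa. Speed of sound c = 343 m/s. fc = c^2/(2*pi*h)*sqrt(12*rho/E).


12*rho/E = 12*5311/1.12e+11 = 5.69036e-07
sqrt(12*rho/E) = sqrt(5.69036e-07) = 0.000754345
c^2/(2*pi*h) = 343^2/(2*pi*0.0237) = 790060
fc = 790060 * 0.000754345 = 595.98 Hz


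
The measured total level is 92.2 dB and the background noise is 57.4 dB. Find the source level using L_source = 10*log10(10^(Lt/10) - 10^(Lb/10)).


10^(92.2/10) = 1.65959e+09
10^(57.4/10) = 549541
Difference = 1.65959e+09 - 549541 = 1.65904e+09
L_source = 10*log10(1.65904e+09) = 92.199 dB


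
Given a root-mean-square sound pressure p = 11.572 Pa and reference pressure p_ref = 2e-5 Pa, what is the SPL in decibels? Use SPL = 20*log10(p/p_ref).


p / p_ref = 11.572 / 2e-5 = 578600
SPL = 20 * log10(578600) = 115.25 dB


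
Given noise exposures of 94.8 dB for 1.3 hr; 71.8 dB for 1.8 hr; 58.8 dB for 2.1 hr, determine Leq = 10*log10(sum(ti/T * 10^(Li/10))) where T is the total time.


T_total = 1.3 + 1.8 + 2.1 = 5.2 hr
(1.3/5.2) * 10^(94.8/10) = 7.54988e+08
(1.8/5.2) * 10^(71.8/10) = 5.23925e+06
(2.1/5.2) * 10^(58.8/10) = 306349
Sum = 7.54988e+08 + 5.23925e+06 + 306349 = 7.60534e+08
Leq = 10*log10(7.60534e+08) = 88.811 dB


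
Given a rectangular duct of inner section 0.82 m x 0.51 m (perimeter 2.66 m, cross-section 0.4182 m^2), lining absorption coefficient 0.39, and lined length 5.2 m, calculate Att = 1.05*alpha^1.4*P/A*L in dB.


alpha^1.4 = 0.39^1.4 = 0.267603
Attenuation rate = 1.05 * alpha^1.4 * P / A
= 1.05 * 0.267603 * 2.66 / 0.4182 = 1.78722 dB/m
Total Att = 1.78722 * 5.2 = 9.2935 dB


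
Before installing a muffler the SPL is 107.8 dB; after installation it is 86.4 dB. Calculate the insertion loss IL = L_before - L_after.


Insertion loss = SPL without muffler - SPL with muffler
IL = 107.8 - 86.4 = 21.4 dB


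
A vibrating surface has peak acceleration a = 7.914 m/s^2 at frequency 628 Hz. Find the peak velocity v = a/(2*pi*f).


omega = 2*pi*f = 2*pi*628 = 3945.84 rad/s
v = a / omega = 7.914 / 3945.84 = 0.0020057 m/s


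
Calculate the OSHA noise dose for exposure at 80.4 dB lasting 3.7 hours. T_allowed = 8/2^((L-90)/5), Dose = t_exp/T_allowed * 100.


T_allowed = 8 / 2^((80.4 - 90)/5) = 30.2738 hr
Dose = 3.7 / 30.2738 * 100 = 12.222 %


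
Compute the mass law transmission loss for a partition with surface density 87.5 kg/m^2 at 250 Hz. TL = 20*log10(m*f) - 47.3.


m * f = 87.5 * 250 = 21875
20*log10(21875) = 86.799 dB
TL = 86.799 - 47.3 = 39.499 dB


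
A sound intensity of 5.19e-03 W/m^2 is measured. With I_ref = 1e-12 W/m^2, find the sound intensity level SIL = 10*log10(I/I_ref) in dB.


I / I_ref = 5.19e-03 / 1e-12 = 5.19e+09
SIL = 10 * log10(5.19e+09) = 97.152 dB


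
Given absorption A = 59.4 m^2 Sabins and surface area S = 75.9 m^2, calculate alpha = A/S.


Absorption coefficient = absorbed power / incident power
alpha = A / S = 59.4 / 75.9 = 0.78261


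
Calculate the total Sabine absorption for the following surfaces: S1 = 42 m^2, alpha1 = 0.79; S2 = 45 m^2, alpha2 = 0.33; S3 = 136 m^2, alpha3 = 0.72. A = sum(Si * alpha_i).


42 * 0.79 = 33.18
45 * 0.33 = 14.85
136 * 0.72 = 97.92
A_total = 33.18 + 14.85 + 97.92 = 145.95 m^2


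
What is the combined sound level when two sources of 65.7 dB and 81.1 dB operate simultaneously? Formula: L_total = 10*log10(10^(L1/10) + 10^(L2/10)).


10^(65.7/10) = 3.71535e+06
10^(81.1/10) = 1.28825e+08
Sum = 3.71535e+06 + 1.28825e+08 = 1.3254e+08
L_total = 10*log10(1.3254e+08) = 81.223 dB


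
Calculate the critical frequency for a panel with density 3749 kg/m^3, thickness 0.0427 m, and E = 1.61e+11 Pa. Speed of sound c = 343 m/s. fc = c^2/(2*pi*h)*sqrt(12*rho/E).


12*rho/E = 12*3749/1.61e+11 = 2.79429e-07
sqrt(12*rho/E) = sqrt(2.79429e-07) = 0.00052861
c^2/(2*pi*h) = 343^2/(2*pi*0.0427) = 438511
fc = 438511 * 0.00052861 = 231.8 Hz


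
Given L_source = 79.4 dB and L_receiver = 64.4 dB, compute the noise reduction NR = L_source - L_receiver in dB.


NR = L_source - L_receiver (difference between source and receiving room levels)
NR = 79.4 - 64.4 = 15 dB


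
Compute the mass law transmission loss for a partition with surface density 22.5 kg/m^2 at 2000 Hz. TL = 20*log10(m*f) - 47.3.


m * f = 22.5 * 2000 = 45000
20*log10(45000) = 93.0643 dB
TL = 93.0643 - 47.3 = 45.764 dB


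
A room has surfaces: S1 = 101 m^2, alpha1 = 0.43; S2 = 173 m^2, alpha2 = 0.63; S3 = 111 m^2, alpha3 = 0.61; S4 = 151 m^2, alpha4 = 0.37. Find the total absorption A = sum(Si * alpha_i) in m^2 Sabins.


101 * 0.43 = 43.43
173 * 0.63 = 108.99
111 * 0.61 = 67.71
151 * 0.37 = 55.87
A_total = 43.43 + 108.99 + 67.71 + 55.87 = 276 m^2


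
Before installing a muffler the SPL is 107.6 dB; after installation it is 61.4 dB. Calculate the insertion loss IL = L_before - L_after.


Insertion loss = SPL without muffler - SPL with muffler
IL = 107.6 - 61.4 = 46.2 dB


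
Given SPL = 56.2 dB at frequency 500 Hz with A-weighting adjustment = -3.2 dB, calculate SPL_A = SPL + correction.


A-weighting table: 500 Hz -> -3.2 dB correction
SPL_A = SPL + correction = 56.2 + (-3.2) = 53 dBA


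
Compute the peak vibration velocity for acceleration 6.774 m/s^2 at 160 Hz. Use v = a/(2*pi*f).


omega = 2*pi*f = 2*pi*160 = 1005.31 rad/s
v = a / omega = 6.774 / 1005.31 = 0.0067382 m/s


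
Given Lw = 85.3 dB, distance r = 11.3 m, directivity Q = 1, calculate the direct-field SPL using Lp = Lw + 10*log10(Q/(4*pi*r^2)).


4*pi*r^2 = 4*pi*11.3^2 = 1604.6 m^2
Q / (4*pi*r^2) = 1 / 1604.6 = 0.000623208
Lp = 85.3 + 10*log10(0.000623208) = 53.246 dB


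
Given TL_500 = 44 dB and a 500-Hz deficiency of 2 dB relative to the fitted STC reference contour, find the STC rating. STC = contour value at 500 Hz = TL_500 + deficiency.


By ASTM E413, STC = value of the fitted reference contour at 500 Hz.
Contour value at 500 Hz = TL_500 + deficiency = 44 + 2 = 46
STC = 46


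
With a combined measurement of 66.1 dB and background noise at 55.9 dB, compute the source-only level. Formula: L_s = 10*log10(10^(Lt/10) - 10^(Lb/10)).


10^(66.1/10) = 4.0738e+06
10^(55.9/10) = 389045
Difference = 4.0738e+06 - 389045 = 3.68476e+06
L_source = 10*log10(3.68476e+06) = 65.664 dB


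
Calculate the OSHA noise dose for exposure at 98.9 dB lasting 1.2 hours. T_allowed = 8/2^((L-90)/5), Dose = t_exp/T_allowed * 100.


T_allowed = 8 / 2^((98.9 - 90)/5) = 2.32947 hr
Dose = 1.2 / 2.32947 * 100 = 51.514 %


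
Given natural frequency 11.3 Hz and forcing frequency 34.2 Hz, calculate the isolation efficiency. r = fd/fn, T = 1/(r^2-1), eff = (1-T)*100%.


r = 34.2 / 11.3 = 3.02655
r^2 - 1 = 3.02655^2 - 1 = 8.16
T = 1/8.16 = 0.122549
Efficiency = (1 - 0.122549)*100 = 87.745 %


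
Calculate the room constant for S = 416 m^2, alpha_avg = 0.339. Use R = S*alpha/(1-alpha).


R = 416 * 0.339 / (1 - 0.339) = 213.35 m^2


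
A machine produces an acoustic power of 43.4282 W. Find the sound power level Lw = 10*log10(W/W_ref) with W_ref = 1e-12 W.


W / W_ref = 43.4282 / 1e-12 = 4.34282e+13
Lw = 10 * log10(4.34282e+13) = 136.38 dB


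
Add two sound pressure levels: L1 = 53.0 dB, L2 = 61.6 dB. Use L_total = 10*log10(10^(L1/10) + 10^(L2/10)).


10^(53.0/10) = 199526
10^(61.6/10) = 1.44544e+06
Sum = 199526 + 1.44544e+06 = 1.64497e+06
L_total = 10*log10(1.64497e+06) = 62.162 dB


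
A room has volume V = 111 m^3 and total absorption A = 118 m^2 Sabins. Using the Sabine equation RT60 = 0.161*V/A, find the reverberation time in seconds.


RT60 = 0.161 * 111 / 118 = 0.15145 s


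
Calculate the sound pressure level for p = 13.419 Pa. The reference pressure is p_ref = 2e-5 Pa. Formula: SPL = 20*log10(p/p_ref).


p / p_ref = 13.419 / 2e-5 = 670950
SPL = 20 * log10(670950) = 116.53 dB


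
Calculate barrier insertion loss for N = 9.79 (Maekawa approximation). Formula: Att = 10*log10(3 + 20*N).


3 + 20*N = 3 + 20*9.79 = 198.8
Att = 10*log10(198.8) = 22.984 dB


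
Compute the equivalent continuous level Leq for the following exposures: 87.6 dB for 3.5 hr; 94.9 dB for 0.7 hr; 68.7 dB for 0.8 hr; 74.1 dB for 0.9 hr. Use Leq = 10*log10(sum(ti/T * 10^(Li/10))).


T_total = 3.5 + 0.7 + 0.8 + 0.9 = 5.9 hr
(3.5/5.9) * 10^(87.6/10) = 3.41363e+08
(0.7/5.9) * 10^(94.9/10) = 3.66645e+08
(0.8/5.9) * 10^(68.7/10) = 1.00517e+06
(0.9/5.9) * 10^(74.1/10) = 3.92094e+06
Sum = 3.41363e+08 + 3.66645e+08 + 1.00517e+06 + 3.92094e+06 = 7.12934e+08
Leq = 10*log10(7.12934e+08) = 88.53 dB


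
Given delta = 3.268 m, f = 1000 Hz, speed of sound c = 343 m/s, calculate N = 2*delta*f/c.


N = 2*delta*f/c = 2*delta/lambda, where lambda = c/f
lambda = 343 / 1000 = 0.343 m
N = 2 * 3.268 / 0.343 = 19.055


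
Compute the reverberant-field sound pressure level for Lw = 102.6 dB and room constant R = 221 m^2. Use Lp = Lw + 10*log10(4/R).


4/R = 4/221 = 0.0180995
Lp = 102.6 + 10*log10(0.0180995) = 85.177 dB


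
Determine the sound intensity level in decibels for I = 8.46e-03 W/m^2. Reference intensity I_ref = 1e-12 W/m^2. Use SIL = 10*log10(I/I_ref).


I / I_ref = 8.46e-03 / 1e-12 = 8.46e+09
SIL = 10 * log10(8.46e+09) = 99.274 dB


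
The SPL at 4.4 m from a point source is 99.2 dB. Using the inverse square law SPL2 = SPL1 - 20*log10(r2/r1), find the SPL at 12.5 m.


r2/r1 = 12.5/4.4 = 2.84091
Correction = 20*log10(2.84091) = 9.06915 dB
SPL2 = 99.2 - 9.06915 = 90.131 dB


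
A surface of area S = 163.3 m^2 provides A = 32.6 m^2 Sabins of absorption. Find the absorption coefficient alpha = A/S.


Absorption coefficient = absorbed power / incident power
alpha = A / S = 32.6 / 163.3 = 0.19963


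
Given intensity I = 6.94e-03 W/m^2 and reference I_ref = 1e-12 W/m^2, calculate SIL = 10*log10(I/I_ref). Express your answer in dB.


I / I_ref = 6.94e-03 / 1e-12 = 6.94e+09
SIL = 10 * log10(6.94e+09) = 98.414 dB


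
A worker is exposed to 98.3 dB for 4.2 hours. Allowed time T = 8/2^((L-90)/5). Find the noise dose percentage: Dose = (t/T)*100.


T_allowed = 8 / 2^((98.3 - 90)/5) = 2.53151 hr
Dose = 4.2 / 2.53151 * 100 = 165.91 %


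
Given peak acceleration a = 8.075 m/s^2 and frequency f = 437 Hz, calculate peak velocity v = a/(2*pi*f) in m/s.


omega = 2*pi*f = 2*pi*437 = 2745.75 rad/s
v = a / omega = 8.075 / 2745.75 = 0.0029409 m/s


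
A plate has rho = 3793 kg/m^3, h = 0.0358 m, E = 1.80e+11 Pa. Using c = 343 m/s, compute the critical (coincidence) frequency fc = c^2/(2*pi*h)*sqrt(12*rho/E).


12*rho/E = 12*3793/1.80e+11 = 2.52867e-07
sqrt(12*rho/E) = sqrt(2.52867e-07) = 0.000502859
c^2/(2*pi*h) = 343^2/(2*pi*0.0358) = 523028
fc = 523028 * 0.000502859 = 263.01 Hz


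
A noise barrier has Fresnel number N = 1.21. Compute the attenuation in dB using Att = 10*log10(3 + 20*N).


3 + 20*N = 3 + 20*1.21 = 27.2
Att = 10*log10(27.2) = 14.346 dB


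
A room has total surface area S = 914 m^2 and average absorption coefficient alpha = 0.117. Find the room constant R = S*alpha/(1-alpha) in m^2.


R = 914 * 0.117 / (1 - 0.117) = 121.11 m^2


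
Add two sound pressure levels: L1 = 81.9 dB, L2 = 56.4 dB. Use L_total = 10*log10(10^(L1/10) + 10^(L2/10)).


10^(81.9/10) = 1.54882e+08
10^(56.4/10) = 436516
Sum = 1.54882e+08 + 436516 = 1.55319e+08
L_total = 10*log10(1.55319e+08) = 81.912 dB


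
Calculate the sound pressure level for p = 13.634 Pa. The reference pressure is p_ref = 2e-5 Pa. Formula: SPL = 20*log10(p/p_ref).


p / p_ref = 13.634 / 2e-5 = 681700
SPL = 20 * log10(681700) = 116.67 dB


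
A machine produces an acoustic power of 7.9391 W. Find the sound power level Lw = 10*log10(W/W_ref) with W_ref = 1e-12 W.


W / W_ref = 7.9391 / 1e-12 = 7.9391e+12
Lw = 10 * log10(7.9391e+12) = 129 dB


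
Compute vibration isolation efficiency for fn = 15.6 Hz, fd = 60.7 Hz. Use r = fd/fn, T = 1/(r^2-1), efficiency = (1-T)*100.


r = 60.7 / 15.6 = 3.89103
r^2 - 1 = 3.89103^2 - 1 = 14.1401
T = 1/14.1401 = 0.0707209
Efficiency = (1 - 0.0707209)*100 = 92.928 %


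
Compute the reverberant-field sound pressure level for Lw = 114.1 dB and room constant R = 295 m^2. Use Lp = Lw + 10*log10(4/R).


4/R = 4/295 = 0.0135593
Lp = 114.1 + 10*log10(0.0135593) = 95.422 dB


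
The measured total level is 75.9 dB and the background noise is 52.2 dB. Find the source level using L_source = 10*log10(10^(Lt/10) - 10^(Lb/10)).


10^(75.9/10) = 3.89045e+07
10^(52.2/10) = 165959
Difference = 3.89045e+07 - 165959 = 3.87385e+07
L_source = 10*log10(3.87385e+07) = 75.881 dB


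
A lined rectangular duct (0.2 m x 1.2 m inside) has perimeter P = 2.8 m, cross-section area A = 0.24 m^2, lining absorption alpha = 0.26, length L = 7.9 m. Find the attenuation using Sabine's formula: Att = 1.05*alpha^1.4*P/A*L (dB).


alpha^1.4 = 0.26^1.4 = 0.151692
Attenuation rate = 1.05 * alpha^1.4 * P / A
= 1.05 * 0.151692 * 2.8 / 0.24 = 1.85823 dB/m
Total Att = 1.85823 * 7.9 = 14.68 dB


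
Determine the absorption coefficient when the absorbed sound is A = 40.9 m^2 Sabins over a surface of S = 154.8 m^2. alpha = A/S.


Absorption coefficient = absorbed power / incident power
alpha = A / S = 40.9 / 154.8 = 0.26421


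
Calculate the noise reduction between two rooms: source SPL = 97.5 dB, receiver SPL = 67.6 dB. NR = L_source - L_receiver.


NR = L_source - L_receiver (difference between source and receiving room levels)
NR = 97.5 - 67.6 = 29.9 dB


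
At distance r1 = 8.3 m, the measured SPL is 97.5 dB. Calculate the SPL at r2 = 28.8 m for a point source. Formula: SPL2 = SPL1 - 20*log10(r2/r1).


r2/r1 = 28.8/8.3 = 3.46988
Correction = 20*log10(3.46988) = 10.8063 dB
SPL2 = 97.5 - 10.8063 = 86.694 dB


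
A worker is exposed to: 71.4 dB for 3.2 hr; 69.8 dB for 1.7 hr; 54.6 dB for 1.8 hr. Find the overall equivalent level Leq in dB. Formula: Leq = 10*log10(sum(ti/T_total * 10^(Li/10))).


T_total = 3.2 + 1.7 + 1.8 = 6.7 hr
(3.2/6.7) * 10^(71.4/10) = 6.59288e+06
(1.7/6.7) * 10^(69.8/10) = 2.42312e+06
(1.8/6.7) * 10^(54.6/10) = 77481.4
Sum = 6.59288e+06 + 2.42312e+06 + 77481.4 = 9.09348e+06
Leq = 10*log10(9.09348e+06) = 69.587 dB


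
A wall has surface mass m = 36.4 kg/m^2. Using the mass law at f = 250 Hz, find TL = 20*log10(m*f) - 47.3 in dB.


m * f = 36.4 * 250 = 9100
20*log10(9100) = 79.1808 dB
TL = 79.1808 - 47.3 = 31.881 dB


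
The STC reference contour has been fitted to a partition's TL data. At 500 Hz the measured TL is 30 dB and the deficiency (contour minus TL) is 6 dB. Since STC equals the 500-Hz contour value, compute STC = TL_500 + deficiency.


By ASTM E413, STC = value of the fitted reference contour at 500 Hz.
Contour value at 500 Hz = TL_500 + deficiency = 30 + 6 = 36
STC = 36


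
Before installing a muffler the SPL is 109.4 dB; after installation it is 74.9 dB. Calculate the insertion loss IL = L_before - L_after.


Insertion loss = SPL without muffler - SPL with muffler
IL = 109.4 - 74.9 = 34.5 dB


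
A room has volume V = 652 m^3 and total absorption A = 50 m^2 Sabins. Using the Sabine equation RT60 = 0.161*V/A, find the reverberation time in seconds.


RT60 = 0.161 * 652 / 50 = 2.0994 s


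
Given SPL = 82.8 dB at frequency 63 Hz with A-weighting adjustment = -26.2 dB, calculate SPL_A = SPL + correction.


A-weighting table: 63 Hz -> -26.2 dB correction
SPL_A = SPL + correction = 82.8 + (-26.2) = 56.6 dBA


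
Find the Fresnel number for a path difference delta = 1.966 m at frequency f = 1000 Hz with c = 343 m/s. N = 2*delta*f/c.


N = 2*delta*f/c = 2*delta/lambda, where lambda = c/f
lambda = 343 / 1000 = 0.343 m
N = 2 * 1.966 / 0.343 = 11.464


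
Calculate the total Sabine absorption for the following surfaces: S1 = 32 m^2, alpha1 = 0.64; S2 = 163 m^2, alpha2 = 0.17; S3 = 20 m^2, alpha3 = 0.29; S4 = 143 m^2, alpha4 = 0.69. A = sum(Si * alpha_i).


32 * 0.64 = 20.48
163 * 0.17 = 27.71
20 * 0.29 = 5.8
143 * 0.69 = 98.67
A_total = 20.48 + 27.71 + 5.8 + 98.67 = 152.66 m^2


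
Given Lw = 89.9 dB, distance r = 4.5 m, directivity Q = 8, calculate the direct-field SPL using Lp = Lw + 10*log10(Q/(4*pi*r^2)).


4*pi*r^2 = 4*pi*4.5^2 = 254.469 m^2
Q / (4*pi*r^2) = 8 / 254.469 = 0.031438
Lp = 89.9 + 10*log10(0.031438) = 74.875 dB


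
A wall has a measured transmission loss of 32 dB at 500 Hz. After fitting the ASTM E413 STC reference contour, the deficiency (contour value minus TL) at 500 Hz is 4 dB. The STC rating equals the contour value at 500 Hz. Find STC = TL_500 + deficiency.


By ASTM E413, STC = value of the fitted reference contour at 500 Hz.
Contour value at 500 Hz = TL_500 + deficiency = 32 + 4 = 36
STC = 36


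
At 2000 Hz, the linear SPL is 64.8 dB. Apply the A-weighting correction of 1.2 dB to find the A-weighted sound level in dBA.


A-weighting table: 2000 Hz -> 1.2 dB correction
SPL_A = SPL + correction = 64.8 + (1.2) = 66 dBA


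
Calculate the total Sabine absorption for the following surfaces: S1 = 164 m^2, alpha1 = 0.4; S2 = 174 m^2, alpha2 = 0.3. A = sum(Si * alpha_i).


164 * 0.4 = 65.6
174 * 0.3 = 52.2
A_total = 65.6 + 52.2 = 117.8 m^2


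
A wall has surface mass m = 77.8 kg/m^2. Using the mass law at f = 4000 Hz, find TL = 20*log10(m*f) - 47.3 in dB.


m * f = 77.8 * 4000 = 311200
20*log10(311200) = 109.861 dB
TL = 109.861 - 47.3 = 62.561 dB


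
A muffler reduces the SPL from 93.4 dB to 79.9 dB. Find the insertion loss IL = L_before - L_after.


Insertion loss = SPL without muffler - SPL with muffler
IL = 93.4 - 79.9 = 13.5 dB


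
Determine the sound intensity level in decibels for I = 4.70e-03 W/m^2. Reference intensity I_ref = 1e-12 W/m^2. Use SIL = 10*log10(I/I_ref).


I / I_ref = 4.70e-03 / 1e-12 = 4.7e+09
SIL = 10 * log10(4.7e+09) = 96.721 dB


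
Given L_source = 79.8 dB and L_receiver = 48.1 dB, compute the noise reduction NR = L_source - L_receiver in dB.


NR = L_source - L_receiver (difference between source and receiving room levels)
NR = 79.8 - 48.1 = 31.7 dB


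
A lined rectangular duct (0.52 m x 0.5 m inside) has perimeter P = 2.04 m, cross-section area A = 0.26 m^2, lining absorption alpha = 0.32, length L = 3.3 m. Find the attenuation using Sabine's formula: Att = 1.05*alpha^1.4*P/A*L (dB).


alpha^1.4 = 0.32^1.4 = 0.202866
Attenuation rate = 1.05 * alpha^1.4 * P / A
= 1.05 * 0.202866 * 2.04 / 0.26 = 1.6713 dB/m
Total Att = 1.6713 * 3.3 = 5.5153 dB


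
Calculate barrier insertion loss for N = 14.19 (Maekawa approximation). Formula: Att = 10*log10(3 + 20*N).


3 + 20*N = 3 + 20*14.19 = 286.8
Att = 10*log10(286.8) = 24.576 dB


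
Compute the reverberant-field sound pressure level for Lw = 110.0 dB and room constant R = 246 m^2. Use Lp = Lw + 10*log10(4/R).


4/R = 4/246 = 0.0162602
Lp = 110.0 + 10*log10(0.0162602) = 92.111 dB


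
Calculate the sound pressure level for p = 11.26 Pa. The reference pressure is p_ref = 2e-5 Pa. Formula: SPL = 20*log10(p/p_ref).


p / p_ref = 11.26 / 2e-5 = 563000
SPL = 20 * log10(563000) = 115.01 dB


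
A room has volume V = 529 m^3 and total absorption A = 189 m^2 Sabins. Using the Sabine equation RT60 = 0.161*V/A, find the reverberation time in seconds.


RT60 = 0.161 * 529 / 189 = 0.45063 s


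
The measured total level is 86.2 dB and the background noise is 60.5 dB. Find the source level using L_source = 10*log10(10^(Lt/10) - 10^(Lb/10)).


10^(86.2/10) = 4.16869e+08
10^(60.5/10) = 1.12202e+06
Difference = 4.16869e+08 - 1.12202e+06 = 4.15747e+08
L_source = 10*log10(4.15747e+08) = 86.188 dB


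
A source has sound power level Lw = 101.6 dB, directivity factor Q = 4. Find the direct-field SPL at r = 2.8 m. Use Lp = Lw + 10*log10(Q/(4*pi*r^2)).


4*pi*r^2 = 4*pi*2.8^2 = 98.5203 m^2
Q / (4*pi*r^2) = 4 / 98.5203 = 0.0406008
Lp = 101.6 + 10*log10(0.0406008) = 87.685 dB


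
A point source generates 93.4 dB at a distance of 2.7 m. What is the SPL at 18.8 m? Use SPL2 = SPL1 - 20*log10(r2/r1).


r2/r1 = 18.8/2.7 = 6.96296
Correction = 20*log10(6.96296) = 16.8559 dB
SPL2 = 93.4 - 16.8559 = 76.544 dB


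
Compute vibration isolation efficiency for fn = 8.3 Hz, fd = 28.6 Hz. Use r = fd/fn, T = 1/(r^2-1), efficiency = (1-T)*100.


r = 28.6 / 8.3 = 3.44578
r^2 - 1 = 3.44578^2 - 1 = 10.8734
T = 1/10.8734 = 0.0919676
Efficiency = (1 - 0.0919676)*100 = 90.803 %


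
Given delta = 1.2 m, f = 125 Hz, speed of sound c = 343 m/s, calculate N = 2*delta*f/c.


N = 2*delta*f/c = 2*delta/lambda, where lambda = c/f
lambda = 343 / 125 = 2.744 m
N = 2 * 1.2 / 2.744 = 0.87464


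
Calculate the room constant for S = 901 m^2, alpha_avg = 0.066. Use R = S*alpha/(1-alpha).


R = 901 * 0.066 / (1 - 0.066) = 63.668 m^2


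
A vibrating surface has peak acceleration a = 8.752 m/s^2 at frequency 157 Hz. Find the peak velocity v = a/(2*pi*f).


omega = 2*pi*f = 2*pi*157 = 986.46 rad/s
v = a / omega = 8.752 / 986.46 = 0.0088721 m/s


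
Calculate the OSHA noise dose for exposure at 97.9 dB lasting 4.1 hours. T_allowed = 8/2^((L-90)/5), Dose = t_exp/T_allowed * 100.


T_allowed = 8 / 2^((97.9 - 90)/5) = 2.67586 hr
Dose = 4.1 / 2.67586 * 100 = 153.22 %


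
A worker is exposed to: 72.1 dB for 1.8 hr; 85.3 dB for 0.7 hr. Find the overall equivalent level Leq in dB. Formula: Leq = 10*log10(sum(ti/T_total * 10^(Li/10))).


T_total = 1.8 + 0.7 = 2.5 hr
(1.8/2.5) * 10^(72.1/10) = 1.1677e+07
(0.7/2.5) * 10^(85.3/10) = 9.48764e+07
Sum = 1.1677e+07 + 9.48764e+07 = 1.06553e+08
Leq = 10*log10(1.06553e+08) = 80.276 dB


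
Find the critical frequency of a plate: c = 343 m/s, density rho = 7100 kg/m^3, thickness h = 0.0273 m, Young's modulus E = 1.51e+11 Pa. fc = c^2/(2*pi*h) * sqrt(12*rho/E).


12*rho/E = 12*7100/1.51e+11 = 5.64238e-07
sqrt(12*rho/E) = sqrt(5.64238e-07) = 0.000751158
c^2/(2*pi*h) = 343^2/(2*pi*0.0273) = 685876
fc = 685876 * 0.000751158 = 515.2 Hz


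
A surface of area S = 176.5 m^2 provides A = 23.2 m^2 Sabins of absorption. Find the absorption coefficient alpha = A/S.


Absorption coefficient = absorbed power / incident power
alpha = A / S = 23.2 / 176.5 = 0.13144


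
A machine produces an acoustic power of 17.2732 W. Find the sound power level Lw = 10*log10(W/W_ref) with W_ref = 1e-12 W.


W / W_ref = 17.2732 / 1e-12 = 1.72732e+13
Lw = 10 * log10(1.72732e+13) = 132.37 dB


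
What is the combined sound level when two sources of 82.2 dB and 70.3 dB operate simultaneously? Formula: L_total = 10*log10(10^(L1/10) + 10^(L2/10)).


10^(82.2/10) = 1.65959e+08
10^(70.3/10) = 1.07152e+07
Sum = 1.65959e+08 + 1.07152e+07 = 1.76674e+08
L_total = 10*log10(1.76674e+08) = 82.472 dB


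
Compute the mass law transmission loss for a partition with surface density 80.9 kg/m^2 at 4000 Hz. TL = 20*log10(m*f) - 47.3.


m * f = 80.9 * 4000 = 323600
20*log10(323600) = 110.2 dB
TL = 110.2 - 47.3 = 62.9 dB


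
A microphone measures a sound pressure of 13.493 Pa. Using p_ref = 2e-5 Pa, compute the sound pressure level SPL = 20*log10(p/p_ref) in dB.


p / p_ref = 13.493 / 2e-5 = 674650
SPL = 20 * log10(674650) = 116.58 dB


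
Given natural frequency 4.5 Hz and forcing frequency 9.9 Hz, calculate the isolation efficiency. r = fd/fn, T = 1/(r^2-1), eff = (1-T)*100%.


r = 9.9 / 4.5 = 2.2
r^2 - 1 = 2.2^2 - 1 = 3.84
T = 1/3.84 = 0.260417
Efficiency = (1 - 0.260417)*100 = 73.958 %


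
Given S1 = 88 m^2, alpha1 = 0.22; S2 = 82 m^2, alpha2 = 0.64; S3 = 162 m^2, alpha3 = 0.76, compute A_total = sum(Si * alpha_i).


88 * 0.22 = 19.36
82 * 0.64 = 52.48
162 * 0.76 = 123.12
A_total = 19.36 + 52.48 + 123.12 = 194.96 m^2


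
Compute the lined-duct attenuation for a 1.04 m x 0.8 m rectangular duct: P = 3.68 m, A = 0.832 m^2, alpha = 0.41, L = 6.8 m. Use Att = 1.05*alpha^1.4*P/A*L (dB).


alpha^1.4 = 0.41^1.4 = 0.28701
Attenuation rate = 1.05 * alpha^1.4 * P / A
= 1.05 * 0.28701 * 3.68 / 0.832 = 1.33294 dB/m
Total Att = 1.33294 * 6.8 = 9.064 dB


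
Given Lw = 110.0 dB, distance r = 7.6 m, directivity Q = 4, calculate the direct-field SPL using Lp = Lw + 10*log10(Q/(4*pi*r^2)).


4*pi*r^2 = 4*pi*7.6^2 = 725.834 m^2
Q / (4*pi*r^2) = 4 / 725.834 = 0.0055109
Lp = 110.0 + 10*log10(0.0055109) = 87.412 dB


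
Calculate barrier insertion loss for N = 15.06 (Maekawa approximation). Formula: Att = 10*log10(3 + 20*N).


3 + 20*N = 3 + 20*15.06 = 304.2
Att = 10*log10(304.2) = 24.832 dB


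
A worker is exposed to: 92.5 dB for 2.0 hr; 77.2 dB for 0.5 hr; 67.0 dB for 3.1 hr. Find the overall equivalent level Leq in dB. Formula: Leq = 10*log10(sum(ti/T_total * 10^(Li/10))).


T_total = 2.0 + 0.5 + 3.1 = 5.6 hr
(2.0/5.6) * 10^(92.5/10) = 6.351e+08
(0.5/5.6) * 10^(77.2/10) = 4.68578e+06
(3.1/5.6) * 10^(67.0/10) = 2.77443e+06
Sum = 6.351e+08 + 4.68578e+06 + 2.77443e+06 = 6.4256e+08
Leq = 10*log10(6.4256e+08) = 88.079 dB


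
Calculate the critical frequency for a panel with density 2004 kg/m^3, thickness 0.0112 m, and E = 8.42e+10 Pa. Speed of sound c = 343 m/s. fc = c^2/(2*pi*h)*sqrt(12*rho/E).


12*rho/E = 12*2004/8.42e+10 = 2.85606e-07
sqrt(12*rho/E) = sqrt(2.85606e-07) = 0.000534421
c^2/(2*pi*h) = 343^2/(2*pi*0.0112) = 1.67182e+06
fc = 1.67182e+06 * 0.000534421 = 893.46 Hz


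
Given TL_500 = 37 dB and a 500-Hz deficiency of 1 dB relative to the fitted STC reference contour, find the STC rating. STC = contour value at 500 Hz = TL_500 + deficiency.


By ASTM E413, STC = value of the fitted reference contour at 500 Hz.
Contour value at 500 Hz = TL_500 + deficiency = 37 + 1 = 38
STC = 38


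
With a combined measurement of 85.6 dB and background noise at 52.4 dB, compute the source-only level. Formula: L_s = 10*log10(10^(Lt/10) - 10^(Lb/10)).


10^(85.6/10) = 3.63078e+08
10^(52.4/10) = 173780
Difference = 3.63078e+08 - 173780 = 3.62904e+08
L_source = 10*log10(3.62904e+08) = 85.598 dB


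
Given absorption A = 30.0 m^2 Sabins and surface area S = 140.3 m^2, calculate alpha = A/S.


Absorption coefficient = absorbed power / incident power
alpha = A / S = 30.0 / 140.3 = 0.21383


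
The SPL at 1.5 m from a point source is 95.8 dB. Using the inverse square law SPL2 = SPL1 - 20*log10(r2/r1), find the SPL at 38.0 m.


r2/r1 = 38.0/1.5 = 25.3333
Correction = 20*log10(25.3333) = 28.0738 dB
SPL2 = 95.8 - 28.0738 = 67.726 dB


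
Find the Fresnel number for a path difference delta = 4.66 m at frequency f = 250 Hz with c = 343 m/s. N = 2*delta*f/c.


N = 2*delta*f/c = 2*delta/lambda, where lambda = c/f
lambda = 343 / 250 = 1.372 m
N = 2 * 4.66 / 1.372 = 6.793


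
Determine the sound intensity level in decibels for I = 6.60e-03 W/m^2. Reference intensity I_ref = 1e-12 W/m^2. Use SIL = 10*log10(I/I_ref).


I / I_ref = 6.60e-03 / 1e-12 = 6.6e+09
SIL = 10 * log10(6.6e+09) = 98.195 dB


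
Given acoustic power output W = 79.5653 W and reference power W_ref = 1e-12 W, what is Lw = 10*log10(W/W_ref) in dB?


W / W_ref = 79.5653 / 1e-12 = 7.95653e+13
Lw = 10 * log10(7.95653e+13) = 139.01 dB


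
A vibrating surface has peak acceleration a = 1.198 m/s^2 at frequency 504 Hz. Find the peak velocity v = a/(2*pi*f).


omega = 2*pi*f = 2*pi*504 = 3166.73 rad/s
v = a / omega = 1.198 / 3166.73 = 0.00037831 m/s


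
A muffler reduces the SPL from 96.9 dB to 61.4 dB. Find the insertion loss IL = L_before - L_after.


Insertion loss = SPL without muffler - SPL with muffler
IL = 96.9 - 61.4 = 35.5 dB


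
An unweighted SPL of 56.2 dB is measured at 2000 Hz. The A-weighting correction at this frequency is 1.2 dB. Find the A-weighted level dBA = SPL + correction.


A-weighting table: 2000 Hz -> 1.2 dB correction
SPL_A = SPL + correction = 56.2 + (1.2) = 57.4 dBA


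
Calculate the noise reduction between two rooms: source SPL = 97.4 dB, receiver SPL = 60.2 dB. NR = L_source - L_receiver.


NR = L_source - L_receiver (difference between source and receiving room levels)
NR = 97.4 - 60.2 = 37.2 dB


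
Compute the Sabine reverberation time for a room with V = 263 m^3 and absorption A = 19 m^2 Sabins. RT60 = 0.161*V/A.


RT60 = 0.161 * 263 / 19 = 2.2286 s


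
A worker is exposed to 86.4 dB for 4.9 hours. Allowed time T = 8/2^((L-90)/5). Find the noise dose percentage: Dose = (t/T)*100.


T_allowed = 8 / 2^((86.4 - 90)/5) = 13.1775 hr
Dose = 4.9 / 13.1775 * 100 = 37.185 %


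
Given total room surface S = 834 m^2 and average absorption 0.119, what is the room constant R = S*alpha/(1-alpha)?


R = 834 * 0.119 / (1 - 0.119) = 112.65 m^2


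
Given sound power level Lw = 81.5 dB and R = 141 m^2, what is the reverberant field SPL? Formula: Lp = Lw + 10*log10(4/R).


4/R = 4/141 = 0.0283688
Lp = 81.5 + 10*log10(0.0283688) = 66.028 dB


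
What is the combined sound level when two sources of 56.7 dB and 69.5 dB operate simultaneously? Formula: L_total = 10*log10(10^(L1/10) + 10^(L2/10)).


10^(56.7/10) = 467735
10^(69.5/10) = 8.91251e+06
Sum = 467735 + 8.91251e+06 = 9.38024e+06
L_total = 10*log10(9.38024e+06) = 69.722 dB


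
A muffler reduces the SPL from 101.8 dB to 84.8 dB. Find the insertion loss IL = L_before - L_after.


Insertion loss = SPL without muffler - SPL with muffler
IL = 101.8 - 84.8 = 17 dB


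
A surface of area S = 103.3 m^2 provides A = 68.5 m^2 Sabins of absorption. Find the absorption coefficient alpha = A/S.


Absorption coefficient = absorbed power / incident power
alpha = A / S = 68.5 / 103.3 = 0.66312


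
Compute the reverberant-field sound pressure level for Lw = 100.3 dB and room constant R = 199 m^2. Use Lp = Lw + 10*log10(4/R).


4/R = 4/199 = 0.0201005
Lp = 100.3 + 10*log10(0.0201005) = 83.332 dB


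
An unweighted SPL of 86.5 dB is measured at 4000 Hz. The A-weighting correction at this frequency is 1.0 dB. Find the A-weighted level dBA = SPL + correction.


A-weighting table: 4000 Hz -> 1.0 dB correction
SPL_A = SPL + correction = 86.5 + (1.0) = 87.5 dBA


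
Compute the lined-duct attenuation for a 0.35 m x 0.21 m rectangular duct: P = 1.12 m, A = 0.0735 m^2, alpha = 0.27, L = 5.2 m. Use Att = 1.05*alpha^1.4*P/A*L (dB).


alpha^1.4 = 0.27^1.4 = 0.159922
Attenuation rate = 1.05 * alpha^1.4 * P / A
= 1.05 * 0.159922 * 1.12 / 0.0735 = 2.55875 dB/m
Total Att = 2.55875 * 5.2 = 13.306 dB


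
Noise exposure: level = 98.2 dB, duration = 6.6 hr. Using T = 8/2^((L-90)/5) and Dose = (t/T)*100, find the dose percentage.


T_allowed = 8 / 2^((98.2 - 90)/5) = 2.56685 hr
Dose = 6.6 / 2.56685 * 100 = 257.12 %


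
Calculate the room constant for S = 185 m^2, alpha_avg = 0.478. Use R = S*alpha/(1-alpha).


R = 185 * 0.478 / (1 - 0.478) = 169.41 m^2


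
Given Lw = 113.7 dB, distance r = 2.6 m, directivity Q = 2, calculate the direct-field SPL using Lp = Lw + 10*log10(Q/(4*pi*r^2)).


4*pi*r^2 = 4*pi*2.6^2 = 84.9487 m^2
Q / (4*pi*r^2) = 2 / 84.9487 = 0.0235436
Lp = 113.7 + 10*log10(0.0235436) = 97.419 dB


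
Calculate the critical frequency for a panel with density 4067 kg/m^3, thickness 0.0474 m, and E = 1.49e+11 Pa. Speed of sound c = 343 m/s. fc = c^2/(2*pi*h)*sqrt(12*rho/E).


12*rho/E = 12*4067/1.49e+11 = 3.27544e-07
sqrt(12*rho/E) = sqrt(3.27544e-07) = 0.000572315
c^2/(2*pi*h) = 343^2/(2*pi*0.0474) = 395030
fc = 395030 * 0.000572315 = 226.08 Hz


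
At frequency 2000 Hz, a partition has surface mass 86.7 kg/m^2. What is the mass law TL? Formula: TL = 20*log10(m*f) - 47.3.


m * f = 86.7 * 2000 = 173400
20*log10(173400) = 104.781 dB
TL = 104.781 - 47.3 = 57.481 dB


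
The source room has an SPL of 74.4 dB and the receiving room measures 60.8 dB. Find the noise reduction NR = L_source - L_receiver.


NR = L_source - L_receiver (difference between source and receiving room levels)
NR = 74.4 - 60.8 = 13.6 dB


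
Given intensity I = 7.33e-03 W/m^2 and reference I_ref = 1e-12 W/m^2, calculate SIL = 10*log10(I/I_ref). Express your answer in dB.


I / I_ref = 7.33e-03 / 1e-12 = 7.33e+09
SIL = 10 * log10(7.33e+09) = 98.651 dB


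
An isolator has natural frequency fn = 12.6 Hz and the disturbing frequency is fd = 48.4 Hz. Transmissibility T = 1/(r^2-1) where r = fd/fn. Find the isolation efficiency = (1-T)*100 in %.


r = 48.4 / 12.6 = 3.84127
r^2 - 1 = 3.84127^2 - 1 = 13.7554
T = 1/13.7554 = 0.0726987
Efficiency = (1 - 0.0726987)*100 = 92.73 %


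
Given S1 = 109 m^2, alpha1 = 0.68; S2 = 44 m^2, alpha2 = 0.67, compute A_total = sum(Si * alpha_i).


109 * 0.68 = 74.12
44 * 0.67 = 29.48
A_total = 74.12 + 29.48 = 103.6 m^2


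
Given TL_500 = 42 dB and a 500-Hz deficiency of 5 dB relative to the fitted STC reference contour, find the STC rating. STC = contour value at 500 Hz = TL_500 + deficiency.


By ASTM E413, STC = value of the fitted reference contour at 500 Hz.
Contour value at 500 Hz = TL_500 + deficiency = 42 + 5 = 47
STC = 47


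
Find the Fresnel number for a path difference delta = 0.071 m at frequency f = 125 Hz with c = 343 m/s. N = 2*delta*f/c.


N = 2*delta*f/c = 2*delta/lambda, where lambda = c/f
lambda = 343 / 125 = 2.744 m
N = 2 * 0.071 / 2.744 = 0.051749


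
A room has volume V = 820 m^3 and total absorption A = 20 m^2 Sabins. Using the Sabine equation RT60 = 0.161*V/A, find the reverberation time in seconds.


RT60 = 0.161 * 820 / 20 = 6.601 s
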